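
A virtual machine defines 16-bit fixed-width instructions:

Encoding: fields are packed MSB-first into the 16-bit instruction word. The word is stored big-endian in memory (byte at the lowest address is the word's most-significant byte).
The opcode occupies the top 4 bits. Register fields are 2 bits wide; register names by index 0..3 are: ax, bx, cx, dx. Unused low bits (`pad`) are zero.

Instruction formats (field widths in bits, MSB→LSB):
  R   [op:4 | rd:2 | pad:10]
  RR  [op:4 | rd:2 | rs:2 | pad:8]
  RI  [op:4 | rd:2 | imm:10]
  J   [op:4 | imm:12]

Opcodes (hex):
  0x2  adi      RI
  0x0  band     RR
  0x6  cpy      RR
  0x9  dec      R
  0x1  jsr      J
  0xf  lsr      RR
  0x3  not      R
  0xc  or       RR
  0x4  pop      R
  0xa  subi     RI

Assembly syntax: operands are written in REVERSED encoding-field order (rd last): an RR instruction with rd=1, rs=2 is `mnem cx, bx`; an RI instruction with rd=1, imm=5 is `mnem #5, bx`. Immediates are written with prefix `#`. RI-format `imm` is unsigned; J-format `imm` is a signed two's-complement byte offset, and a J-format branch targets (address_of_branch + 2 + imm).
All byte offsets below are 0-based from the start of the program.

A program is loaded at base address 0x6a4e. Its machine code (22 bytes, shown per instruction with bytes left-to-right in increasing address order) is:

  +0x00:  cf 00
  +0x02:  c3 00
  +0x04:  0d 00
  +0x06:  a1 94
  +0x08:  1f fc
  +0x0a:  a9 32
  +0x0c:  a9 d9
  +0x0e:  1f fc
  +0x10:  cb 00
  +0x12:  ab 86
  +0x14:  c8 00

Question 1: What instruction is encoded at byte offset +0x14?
or ax, cx

@+14  big-endian(c8 00) = 0xc800
  top 4b → 0xc → or [RR]
  [11:10] rd=2 = cx
  [9:8] rs=0 = ax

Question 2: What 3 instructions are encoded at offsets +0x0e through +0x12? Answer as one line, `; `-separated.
+0x0e: 1f fc ⇒ word 0x1ffc (big)
  top 4b → 0x1 → jsr [J]
  [11:0] imm=4092 (s12→-4) = #-4
+0x10: cb 00 ⇒ word 0xcb00 (big)
  top 4b → 0xc → or [RR]
  [11:10] rd=2 = cx
  [9:8] rs=3 = dx
+0x12: ab 86 ⇒ word 0xab86 (big)
  top 4b → 0xa → subi [RI]
  [11:10] rd=2 = cx
  [9:0] imm=902 = #902

jsr #-4; or dx, cx; subi #902, cx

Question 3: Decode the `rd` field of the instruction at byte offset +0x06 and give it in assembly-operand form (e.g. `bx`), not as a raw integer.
+0x06: a1 94 ⇒ word 0xa194 (big)
  top 4b → 0xa → subi [RI]
  rd@[11:10]=0x0 ⇒ ax
  imm@[9:0]=0x194 ⇒ #404

ax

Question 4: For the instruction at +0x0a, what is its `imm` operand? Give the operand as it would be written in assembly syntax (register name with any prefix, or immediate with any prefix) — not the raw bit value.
off 0x0a: read a9 32 as big → 0xa932
  top 4b → 0xa → subi [RI]
  [11:10] rd=2 = cx
  [9:0] imm=306 = #306

#306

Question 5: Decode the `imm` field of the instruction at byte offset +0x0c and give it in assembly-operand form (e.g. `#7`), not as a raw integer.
#473

@+0c  big-endian(a9 d9) = 0xa9d9
  opcode bits[15:12]=0xa: subi/RI
  [11:10] rd=2 = cx
  [9:0] imm=473 = #473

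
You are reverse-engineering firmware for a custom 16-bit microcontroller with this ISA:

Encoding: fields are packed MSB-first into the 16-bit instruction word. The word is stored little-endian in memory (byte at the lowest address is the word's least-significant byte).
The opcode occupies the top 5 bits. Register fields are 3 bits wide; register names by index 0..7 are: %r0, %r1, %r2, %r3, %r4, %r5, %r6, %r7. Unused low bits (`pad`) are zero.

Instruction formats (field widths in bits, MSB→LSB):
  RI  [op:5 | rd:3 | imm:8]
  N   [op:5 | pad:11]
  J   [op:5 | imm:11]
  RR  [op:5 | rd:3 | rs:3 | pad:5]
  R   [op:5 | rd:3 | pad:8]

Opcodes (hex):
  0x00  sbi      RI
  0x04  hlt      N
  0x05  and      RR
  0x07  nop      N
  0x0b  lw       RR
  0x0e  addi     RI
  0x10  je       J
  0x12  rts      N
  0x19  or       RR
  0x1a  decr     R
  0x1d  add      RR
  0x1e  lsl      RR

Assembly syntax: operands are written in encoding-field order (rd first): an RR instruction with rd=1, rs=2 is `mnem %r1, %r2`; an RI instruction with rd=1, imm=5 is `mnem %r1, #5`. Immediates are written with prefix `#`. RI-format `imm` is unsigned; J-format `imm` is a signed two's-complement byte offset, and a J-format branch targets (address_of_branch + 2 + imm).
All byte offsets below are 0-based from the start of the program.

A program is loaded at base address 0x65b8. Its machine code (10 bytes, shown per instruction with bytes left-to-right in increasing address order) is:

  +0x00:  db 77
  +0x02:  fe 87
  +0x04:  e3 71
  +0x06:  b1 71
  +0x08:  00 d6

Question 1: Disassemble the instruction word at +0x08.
+0x08: 00 d6 ⇒ word 0xd600 (little)
  top 5b → 0x1a → decr [R]
  rd@[10:8]=0x6 ⇒ %r6

decr %r6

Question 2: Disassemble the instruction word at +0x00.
addi %r7, #219

@+00  little-endian(db 77) = 0x77db
  opcode bits[15:11]=0xe: addi/RI
  rd@[10:8]=0x7 ⇒ %r7
  imm@[7:0]=0xdb ⇒ #219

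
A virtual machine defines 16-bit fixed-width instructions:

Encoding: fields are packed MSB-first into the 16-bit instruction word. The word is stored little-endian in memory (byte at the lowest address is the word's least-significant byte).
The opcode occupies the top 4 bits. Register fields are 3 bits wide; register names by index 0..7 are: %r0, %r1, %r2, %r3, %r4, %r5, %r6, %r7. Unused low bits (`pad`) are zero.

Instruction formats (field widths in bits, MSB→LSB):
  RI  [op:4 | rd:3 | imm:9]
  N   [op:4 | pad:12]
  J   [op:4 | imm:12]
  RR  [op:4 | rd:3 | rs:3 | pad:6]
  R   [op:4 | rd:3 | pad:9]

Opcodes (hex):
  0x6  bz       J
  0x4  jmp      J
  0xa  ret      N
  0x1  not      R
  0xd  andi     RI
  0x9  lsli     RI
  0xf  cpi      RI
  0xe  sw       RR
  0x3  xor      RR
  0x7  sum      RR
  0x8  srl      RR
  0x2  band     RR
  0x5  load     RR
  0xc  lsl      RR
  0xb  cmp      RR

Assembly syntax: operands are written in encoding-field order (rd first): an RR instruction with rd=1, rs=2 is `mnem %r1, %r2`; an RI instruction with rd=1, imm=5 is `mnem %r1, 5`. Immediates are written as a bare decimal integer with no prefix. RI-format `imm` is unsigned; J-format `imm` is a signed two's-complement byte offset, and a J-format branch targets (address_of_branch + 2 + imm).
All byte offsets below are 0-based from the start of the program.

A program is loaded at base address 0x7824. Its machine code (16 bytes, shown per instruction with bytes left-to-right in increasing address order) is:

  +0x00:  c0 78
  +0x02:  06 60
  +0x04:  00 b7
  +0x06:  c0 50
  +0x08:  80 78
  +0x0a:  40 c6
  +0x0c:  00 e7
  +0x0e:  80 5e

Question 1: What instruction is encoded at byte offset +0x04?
@+04  little-endian(00 b7) = 0xb700
  top 4b → 0xb → cmp [RR]
  [11:9] rd=3 = %r3
  [8:6] rs=4 = %r4

cmp %r3, %r4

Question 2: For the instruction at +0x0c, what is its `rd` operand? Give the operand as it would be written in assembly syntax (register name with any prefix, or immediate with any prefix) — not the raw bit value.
+0x0c: 00 e7 ⇒ word 0xe700 (little)
  opcode bits[15:12]=0xe: sw/RR
  rd@[11:9]=0x3 ⇒ %r3
  rs@[8:6]=0x4 ⇒ %r4

%r3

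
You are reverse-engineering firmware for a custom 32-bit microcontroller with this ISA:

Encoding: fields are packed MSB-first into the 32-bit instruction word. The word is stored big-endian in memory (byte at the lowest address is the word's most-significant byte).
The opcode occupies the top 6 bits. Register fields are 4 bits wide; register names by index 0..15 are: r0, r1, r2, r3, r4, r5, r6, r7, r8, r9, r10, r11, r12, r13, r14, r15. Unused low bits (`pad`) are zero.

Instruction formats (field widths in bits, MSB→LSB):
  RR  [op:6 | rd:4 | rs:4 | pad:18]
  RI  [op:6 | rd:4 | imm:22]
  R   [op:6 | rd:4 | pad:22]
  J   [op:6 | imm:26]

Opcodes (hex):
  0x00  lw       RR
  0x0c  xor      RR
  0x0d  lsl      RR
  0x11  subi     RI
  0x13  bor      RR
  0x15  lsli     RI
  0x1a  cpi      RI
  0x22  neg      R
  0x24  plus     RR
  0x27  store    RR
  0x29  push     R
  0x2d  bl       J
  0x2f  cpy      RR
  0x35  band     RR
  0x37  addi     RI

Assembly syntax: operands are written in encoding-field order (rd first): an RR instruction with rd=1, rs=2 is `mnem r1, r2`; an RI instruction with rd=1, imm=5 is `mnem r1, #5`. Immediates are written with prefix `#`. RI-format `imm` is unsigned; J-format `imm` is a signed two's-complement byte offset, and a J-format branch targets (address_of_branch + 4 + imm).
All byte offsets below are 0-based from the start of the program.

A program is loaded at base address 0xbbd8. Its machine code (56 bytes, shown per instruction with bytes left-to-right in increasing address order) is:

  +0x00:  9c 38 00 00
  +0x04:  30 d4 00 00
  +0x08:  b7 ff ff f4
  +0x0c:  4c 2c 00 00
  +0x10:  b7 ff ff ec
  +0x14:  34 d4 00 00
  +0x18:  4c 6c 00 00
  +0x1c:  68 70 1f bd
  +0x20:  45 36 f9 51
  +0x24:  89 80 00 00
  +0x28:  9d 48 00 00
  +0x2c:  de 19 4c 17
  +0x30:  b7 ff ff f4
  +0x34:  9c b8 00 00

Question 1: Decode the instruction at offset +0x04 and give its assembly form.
xor r3, r5

+0x04: 30 d4 00 00 ⇒ word 0x30d40000 (big)
  top 6b → 0xc → xor [RR]
  rd: (w>>22)&0xf=0x3 → r3
  rs: (w>>18)&0xf=0x5 → r5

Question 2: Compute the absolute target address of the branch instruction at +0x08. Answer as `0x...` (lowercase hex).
0xbbd8

[08] b7 ff ff f4 → 0xb7fffff4
  op=0xb7fffff4>>26=0x2d ⇒ bl (J)
  imm: (w>>0)&0x3ffffff=0x3fffff4 (s26→-12) → #-12
  target = base 0xbbd8 + off 0x08 + 4 + imm -12 = 0xbbd8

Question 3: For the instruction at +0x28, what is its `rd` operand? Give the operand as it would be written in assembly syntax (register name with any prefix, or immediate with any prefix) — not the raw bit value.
+0x28: 9d 48 00 00 ⇒ word 0x9d480000 (big)
  top 6b → 0x27 → store [RR]
  rd@[25:22]=0x5 ⇒ r5
  rs@[21:18]=0x2 ⇒ r2

r5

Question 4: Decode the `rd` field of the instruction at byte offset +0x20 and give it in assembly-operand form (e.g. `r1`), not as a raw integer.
@+20  big-endian(45 36 f9 51) = 0x4536f951
  top 6b → 0x11 → subi [RI]
  [25:22] rd=4 = r4
  [21:0] imm=3602769 = #3602769

r4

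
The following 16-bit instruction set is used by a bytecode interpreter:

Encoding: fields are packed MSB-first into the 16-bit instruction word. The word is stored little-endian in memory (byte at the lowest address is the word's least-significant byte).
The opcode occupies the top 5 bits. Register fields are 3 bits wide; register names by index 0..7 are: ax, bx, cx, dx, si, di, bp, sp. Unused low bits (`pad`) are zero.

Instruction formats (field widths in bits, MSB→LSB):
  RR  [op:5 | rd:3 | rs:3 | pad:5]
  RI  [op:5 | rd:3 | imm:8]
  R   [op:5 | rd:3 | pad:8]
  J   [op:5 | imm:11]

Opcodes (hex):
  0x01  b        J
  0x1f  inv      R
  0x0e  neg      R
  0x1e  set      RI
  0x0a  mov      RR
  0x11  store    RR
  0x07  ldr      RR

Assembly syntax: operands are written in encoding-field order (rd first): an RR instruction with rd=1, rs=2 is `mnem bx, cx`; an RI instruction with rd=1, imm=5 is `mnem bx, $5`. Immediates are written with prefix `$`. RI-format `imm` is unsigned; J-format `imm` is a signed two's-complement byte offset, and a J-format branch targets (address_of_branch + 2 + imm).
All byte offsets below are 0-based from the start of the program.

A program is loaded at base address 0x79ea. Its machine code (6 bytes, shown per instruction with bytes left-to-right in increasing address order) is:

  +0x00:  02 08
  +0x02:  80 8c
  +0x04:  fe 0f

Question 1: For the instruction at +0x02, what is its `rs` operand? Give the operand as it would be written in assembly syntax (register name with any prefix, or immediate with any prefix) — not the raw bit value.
si

+0x02: 80 8c ⇒ word 0x8c80 (little)
  op=0x8c80>>11=0x11 ⇒ store (RR)
  rd: (w>>8)&0x7=0x4 → si
  rs: (w>>5)&0x7=0x4 → si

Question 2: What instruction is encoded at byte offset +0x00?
b $2

+0x00: 02 08 ⇒ word 0x0802 (little)
  opcode bits[15:11]=0x1: b/J
  [10:0] imm=2 = $2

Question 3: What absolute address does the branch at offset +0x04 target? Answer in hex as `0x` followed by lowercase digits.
[04] fe 0f → 0x0ffe
  opcode bits[15:11]=0x1: b/J
  imm@[10:0]=0x7fe (s11→-2) ⇒ $-2
  target = base 0x79ea + off 0x04 + 2 + imm -2 = 0x79ee

0x79ee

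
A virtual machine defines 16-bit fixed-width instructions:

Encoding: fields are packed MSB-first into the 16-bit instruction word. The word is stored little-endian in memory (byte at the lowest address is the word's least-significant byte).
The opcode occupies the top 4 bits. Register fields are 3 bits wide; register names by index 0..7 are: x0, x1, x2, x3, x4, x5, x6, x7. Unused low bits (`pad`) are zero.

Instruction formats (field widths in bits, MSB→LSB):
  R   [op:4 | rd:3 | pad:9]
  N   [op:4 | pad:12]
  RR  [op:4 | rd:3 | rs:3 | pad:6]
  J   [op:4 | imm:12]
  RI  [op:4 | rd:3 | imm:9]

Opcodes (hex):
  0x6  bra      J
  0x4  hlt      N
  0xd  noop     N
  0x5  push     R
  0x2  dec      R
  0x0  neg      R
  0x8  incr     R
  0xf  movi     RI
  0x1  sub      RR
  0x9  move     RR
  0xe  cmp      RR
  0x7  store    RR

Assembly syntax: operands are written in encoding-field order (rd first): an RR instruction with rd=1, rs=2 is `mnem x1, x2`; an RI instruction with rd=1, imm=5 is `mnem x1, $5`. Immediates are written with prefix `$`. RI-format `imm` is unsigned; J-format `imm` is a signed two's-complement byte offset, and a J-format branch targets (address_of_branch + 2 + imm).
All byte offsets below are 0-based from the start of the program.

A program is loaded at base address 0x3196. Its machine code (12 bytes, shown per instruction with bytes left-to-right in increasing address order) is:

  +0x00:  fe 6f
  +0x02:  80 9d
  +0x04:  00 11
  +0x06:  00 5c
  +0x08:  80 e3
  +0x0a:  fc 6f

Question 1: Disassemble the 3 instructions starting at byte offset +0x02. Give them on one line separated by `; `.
move x6, x6; sub x0, x4; push x6

@+02  little-endian(80 9d) = 0x9d80
  top 4b → 0x9 → move [RR]
  rd@[11:9]=0x6 ⇒ x6
  rs@[8:6]=0x6 ⇒ x6
@+04  little-endian(00 11) = 0x1100
  top 4b → 0x1 → sub [RR]
  rd@[11:9]=0x0 ⇒ x0
  rs@[8:6]=0x4 ⇒ x4
@+06  little-endian(00 5c) = 0x5c00
  top 4b → 0x5 → push [R]
  rd@[11:9]=0x6 ⇒ x6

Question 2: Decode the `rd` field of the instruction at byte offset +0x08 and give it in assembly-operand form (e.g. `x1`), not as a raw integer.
[08] 80 e3 → 0xe380
  opcode bits[15:12]=0xe: cmp/RR
  rd: (w>>9)&0x7=0x1 → x1
  rs: (w>>6)&0x7=0x6 → x6

x1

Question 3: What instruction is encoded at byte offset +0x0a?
bra $-4

+0x0a: fc 6f ⇒ word 0x6ffc (little)
  top 4b → 0x6 → bra [J]
  imm: (w>>0)&0xfff=0xffc (s12→-4) → $-4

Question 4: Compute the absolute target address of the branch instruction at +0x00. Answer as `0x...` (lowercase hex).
@+00  little-endian(fe 6f) = 0x6ffe
  top 4b → 0x6 → bra [J]
  imm: (w>>0)&0xfff=0xffe (s12→-2) → $-2
  target = base 0x3196 + off 0x00 + 2 + imm -2 = 0x3196

0x3196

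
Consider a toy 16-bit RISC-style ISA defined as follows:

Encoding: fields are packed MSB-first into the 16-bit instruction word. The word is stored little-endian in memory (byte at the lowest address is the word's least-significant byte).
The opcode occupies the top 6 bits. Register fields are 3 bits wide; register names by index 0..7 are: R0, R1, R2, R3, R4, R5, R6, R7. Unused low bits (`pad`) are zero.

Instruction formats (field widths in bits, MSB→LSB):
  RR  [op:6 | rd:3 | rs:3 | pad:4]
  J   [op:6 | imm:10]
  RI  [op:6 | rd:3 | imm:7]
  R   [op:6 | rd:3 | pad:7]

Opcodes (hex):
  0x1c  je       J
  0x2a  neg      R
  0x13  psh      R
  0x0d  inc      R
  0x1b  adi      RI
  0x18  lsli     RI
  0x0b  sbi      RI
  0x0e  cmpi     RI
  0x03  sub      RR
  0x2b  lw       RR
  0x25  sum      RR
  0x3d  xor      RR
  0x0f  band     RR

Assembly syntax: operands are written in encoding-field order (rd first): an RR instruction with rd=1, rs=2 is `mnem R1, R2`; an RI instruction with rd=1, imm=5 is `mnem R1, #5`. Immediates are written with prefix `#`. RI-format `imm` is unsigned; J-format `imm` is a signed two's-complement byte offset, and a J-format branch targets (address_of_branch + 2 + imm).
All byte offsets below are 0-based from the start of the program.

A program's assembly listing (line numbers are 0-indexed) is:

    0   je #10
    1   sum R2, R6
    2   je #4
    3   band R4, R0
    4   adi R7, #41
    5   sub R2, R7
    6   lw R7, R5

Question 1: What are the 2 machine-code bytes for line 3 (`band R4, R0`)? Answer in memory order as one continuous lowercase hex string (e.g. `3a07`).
003e

L3: band op=0xf:6|rd=4:3|rs=0:3|pad=0:4 ⇒ 0x3e00 ⇒ little 00 3e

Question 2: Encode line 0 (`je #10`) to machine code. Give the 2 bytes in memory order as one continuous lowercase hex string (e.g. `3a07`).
0a70

L0: je op=0x1c:6|imm=10:10 ⇒ 0x700a ⇒ little 0a 70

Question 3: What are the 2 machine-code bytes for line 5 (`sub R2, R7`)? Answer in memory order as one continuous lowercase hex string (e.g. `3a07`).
700d

5. sub fields op=0x3:6|rd=2:3|rs=7:3|pad=0:4 → word 0d70h → 70 0d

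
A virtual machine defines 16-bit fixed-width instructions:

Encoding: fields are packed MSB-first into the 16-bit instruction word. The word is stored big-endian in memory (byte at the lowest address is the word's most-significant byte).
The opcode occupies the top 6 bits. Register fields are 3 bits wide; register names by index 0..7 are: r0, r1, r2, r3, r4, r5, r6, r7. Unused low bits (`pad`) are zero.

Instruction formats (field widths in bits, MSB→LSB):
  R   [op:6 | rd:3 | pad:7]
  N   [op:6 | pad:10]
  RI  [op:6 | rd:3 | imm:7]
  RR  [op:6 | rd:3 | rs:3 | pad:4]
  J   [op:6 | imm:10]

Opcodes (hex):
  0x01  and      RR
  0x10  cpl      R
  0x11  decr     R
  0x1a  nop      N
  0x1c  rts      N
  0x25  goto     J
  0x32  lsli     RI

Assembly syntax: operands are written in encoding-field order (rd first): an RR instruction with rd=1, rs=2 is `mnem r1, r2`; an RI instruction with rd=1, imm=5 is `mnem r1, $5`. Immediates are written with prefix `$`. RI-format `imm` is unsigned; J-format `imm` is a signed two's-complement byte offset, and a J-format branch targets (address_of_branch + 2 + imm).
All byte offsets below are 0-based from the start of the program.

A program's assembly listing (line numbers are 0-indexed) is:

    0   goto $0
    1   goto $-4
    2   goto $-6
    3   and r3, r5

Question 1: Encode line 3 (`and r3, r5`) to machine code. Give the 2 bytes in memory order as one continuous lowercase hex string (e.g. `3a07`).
05d0

3. and fields op=0x1:6|rd=3:3|rs=5:3|pad=0:4 → word 05d0h → 05 d0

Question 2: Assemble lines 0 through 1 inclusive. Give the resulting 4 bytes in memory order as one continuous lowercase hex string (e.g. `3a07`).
line 0 (goto): pack op=0x25:6|imm=0:10 = 0x9400; big→ 94 00
line 1 (goto): pack op=0x25:6|imm=-4:10 = 0x97fc; big→ 97 fc

940097fc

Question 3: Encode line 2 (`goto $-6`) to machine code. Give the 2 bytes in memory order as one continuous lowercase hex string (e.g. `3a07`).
line 2 (goto): pack op=0x25:6|imm=-6:10 = 0x97fa; big→ 97 fa

97fa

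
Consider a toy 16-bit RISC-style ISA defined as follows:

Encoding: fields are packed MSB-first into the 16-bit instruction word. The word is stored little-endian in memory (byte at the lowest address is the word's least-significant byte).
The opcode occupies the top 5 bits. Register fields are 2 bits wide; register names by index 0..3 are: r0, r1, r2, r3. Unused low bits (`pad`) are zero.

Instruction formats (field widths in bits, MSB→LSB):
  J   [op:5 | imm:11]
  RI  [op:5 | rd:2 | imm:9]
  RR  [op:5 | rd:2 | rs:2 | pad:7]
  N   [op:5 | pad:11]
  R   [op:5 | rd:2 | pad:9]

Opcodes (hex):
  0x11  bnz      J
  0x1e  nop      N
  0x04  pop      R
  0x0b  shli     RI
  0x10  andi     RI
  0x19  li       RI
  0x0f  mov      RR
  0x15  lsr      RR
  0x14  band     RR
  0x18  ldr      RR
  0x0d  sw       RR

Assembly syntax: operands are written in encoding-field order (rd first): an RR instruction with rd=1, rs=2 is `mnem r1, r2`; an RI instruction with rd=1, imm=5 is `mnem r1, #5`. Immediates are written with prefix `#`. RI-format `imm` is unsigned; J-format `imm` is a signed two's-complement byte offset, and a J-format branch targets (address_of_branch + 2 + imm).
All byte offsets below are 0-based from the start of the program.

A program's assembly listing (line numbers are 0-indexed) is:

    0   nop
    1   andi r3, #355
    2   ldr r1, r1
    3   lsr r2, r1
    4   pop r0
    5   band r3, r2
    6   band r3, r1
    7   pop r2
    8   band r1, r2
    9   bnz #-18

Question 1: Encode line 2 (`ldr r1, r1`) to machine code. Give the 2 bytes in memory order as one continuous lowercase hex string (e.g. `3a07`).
80c2

L2: ldr op=0x18:5|rd=1:2|rs=1:2|pad=0:7 ⇒ 0xc280 ⇒ little 80 c2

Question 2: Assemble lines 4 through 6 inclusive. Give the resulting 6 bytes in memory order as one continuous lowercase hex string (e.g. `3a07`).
002000a780a6

L4: pop op=0x4:5|rd=0:2|pad=0:9 ⇒ 0x2000 ⇒ little 00 20
L5: band op=0x14:5|rd=3:2|rs=2:2|pad=0:7 ⇒ 0xa700 ⇒ little 00 a7
L6: band op=0x14:5|rd=3:2|rs=1:2|pad=0:7 ⇒ 0xa680 ⇒ little 80 a6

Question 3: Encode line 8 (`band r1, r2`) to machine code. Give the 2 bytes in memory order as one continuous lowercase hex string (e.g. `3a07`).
00a3

line 8 (band): pack op=0x14:5|rd=1:2|rs=2:2|pad=0:7 = 0xa300; little→ 00 a3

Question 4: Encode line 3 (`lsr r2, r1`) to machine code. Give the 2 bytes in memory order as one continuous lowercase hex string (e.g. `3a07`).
line 3 (lsr): pack op=0x15:5|rd=2:2|rs=1:2|pad=0:7 = 0xac80; little→ 80 ac

80ac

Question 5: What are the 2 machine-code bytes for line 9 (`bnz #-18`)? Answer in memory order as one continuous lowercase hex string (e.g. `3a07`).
line 9 (bnz): pack op=0x11:5|imm=-18:11 = 0x8fee; little→ ee 8f

ee8f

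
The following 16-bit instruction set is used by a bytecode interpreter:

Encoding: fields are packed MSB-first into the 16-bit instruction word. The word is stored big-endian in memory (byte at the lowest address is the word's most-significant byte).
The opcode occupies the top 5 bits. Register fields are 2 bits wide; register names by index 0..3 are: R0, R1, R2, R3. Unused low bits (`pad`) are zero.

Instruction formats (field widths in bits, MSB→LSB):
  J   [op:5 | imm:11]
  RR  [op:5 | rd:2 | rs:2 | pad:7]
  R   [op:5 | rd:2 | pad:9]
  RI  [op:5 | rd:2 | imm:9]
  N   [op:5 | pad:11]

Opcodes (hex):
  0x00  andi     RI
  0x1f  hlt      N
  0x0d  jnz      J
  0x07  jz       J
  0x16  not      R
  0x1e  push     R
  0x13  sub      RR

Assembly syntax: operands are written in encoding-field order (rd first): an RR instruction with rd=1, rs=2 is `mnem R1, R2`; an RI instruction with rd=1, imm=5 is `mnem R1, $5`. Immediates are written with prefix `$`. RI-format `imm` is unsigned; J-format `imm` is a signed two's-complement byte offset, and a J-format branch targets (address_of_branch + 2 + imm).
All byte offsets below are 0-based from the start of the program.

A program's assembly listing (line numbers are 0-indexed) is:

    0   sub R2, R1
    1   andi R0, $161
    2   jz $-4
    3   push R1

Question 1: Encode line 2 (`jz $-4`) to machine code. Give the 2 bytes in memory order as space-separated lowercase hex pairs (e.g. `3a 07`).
3f fc

line 2 (jz): pack op=0x7:5|imm=-4:11 = 0x3ffc; big→ 3f fc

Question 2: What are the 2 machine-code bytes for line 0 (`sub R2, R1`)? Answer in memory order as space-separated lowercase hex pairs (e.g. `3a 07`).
0. sub fields op=0x13:5|rd=2:2|rs=1:2|pad=0:7 → word 9c80h → 9c 80

9c 80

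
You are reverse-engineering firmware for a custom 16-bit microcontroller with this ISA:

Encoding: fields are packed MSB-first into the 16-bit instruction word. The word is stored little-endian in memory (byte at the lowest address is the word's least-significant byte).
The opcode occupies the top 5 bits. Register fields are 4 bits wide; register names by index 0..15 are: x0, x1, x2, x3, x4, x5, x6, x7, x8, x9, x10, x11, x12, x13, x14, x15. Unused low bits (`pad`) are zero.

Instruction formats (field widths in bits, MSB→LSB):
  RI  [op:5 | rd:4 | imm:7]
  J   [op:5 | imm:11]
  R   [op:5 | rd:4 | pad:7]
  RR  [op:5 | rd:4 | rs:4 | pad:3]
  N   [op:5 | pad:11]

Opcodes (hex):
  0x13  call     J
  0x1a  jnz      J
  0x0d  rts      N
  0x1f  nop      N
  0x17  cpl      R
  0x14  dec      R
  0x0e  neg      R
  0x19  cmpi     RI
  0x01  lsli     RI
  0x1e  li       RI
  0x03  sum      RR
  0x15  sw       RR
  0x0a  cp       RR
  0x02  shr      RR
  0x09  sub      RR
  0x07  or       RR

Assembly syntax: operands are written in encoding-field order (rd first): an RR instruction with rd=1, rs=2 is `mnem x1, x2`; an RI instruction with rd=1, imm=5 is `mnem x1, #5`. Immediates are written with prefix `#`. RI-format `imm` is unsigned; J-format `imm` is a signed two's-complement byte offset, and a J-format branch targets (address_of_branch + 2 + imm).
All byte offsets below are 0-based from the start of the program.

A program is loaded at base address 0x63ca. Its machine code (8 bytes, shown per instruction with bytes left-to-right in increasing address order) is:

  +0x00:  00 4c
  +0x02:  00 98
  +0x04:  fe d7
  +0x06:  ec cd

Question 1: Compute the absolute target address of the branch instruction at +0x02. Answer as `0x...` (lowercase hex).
0x63ce

[02] 00 98 → 0x9800
  opcode bits[15:11]=0x13: call/J
  imm@[10:0]=0x0 ⇒ #0
  target = base 0x63ca + off 0x02 + 2 + imm 0 = 0x63ce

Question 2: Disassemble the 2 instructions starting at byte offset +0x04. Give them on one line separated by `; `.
jnz #-2; cmpi x11, #108

[04] fe d7 → 0xd7fe
  opcode bits[15:11]=0x1a: jnz/J
  imm@[10:0]=0x7fe (s11→-2) ⇒ #-2
[06] ec cd → 0xcdec
  opcode bits[15:11]=0x19: cmpi/RI
  rd@[10:7]=0xb ⇒ x11
  imm@[6:0]=0x6c ⇒ #108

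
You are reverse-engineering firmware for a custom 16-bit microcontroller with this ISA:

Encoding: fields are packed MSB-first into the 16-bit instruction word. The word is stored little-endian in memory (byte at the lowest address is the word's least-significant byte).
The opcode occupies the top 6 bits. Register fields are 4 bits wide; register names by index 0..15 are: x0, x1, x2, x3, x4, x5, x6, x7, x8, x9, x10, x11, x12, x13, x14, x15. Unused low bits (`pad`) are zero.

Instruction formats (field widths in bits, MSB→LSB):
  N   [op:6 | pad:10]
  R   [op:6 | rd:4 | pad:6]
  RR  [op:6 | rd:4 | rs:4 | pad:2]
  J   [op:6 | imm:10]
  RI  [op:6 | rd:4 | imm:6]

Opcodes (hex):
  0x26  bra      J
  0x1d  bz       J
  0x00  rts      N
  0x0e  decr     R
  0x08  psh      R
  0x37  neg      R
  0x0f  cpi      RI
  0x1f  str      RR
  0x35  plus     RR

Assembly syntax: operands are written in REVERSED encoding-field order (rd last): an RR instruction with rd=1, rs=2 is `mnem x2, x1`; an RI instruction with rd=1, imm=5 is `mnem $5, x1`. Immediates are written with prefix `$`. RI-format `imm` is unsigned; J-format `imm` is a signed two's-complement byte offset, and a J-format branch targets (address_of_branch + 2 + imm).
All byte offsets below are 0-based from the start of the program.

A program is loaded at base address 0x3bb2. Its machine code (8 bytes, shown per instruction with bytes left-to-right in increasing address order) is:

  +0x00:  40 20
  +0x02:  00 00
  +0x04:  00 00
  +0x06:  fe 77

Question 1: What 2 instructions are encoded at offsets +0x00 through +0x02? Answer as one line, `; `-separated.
psh x1; rts

@+00  little-endian(40 20) = 0x2040
  top 6b → 0x8 → psh [R]
  rd@[9:6]=0x1 ⇒ x1
@+02  little-endian(00 00) = 0x0000
  top 6b → 0x0 → rts [N]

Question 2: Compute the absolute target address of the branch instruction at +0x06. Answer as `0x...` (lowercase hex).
off 0x06: read fe 77 as little → 0x77fe
  top 6b → 0x1d → bz [J]
  imm: (w>>0)&0x3ff=0x3fe (s10→-2) → $-2
  target = base 0x3bb2 + off 0x06 + 2 + imm -2 = 0x3bb8

0x3bb8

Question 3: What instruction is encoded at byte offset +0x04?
rts

+0x04: 00 00 ⇒ word 0x0000 (little)
  top 6b → 0x0 → rts [N]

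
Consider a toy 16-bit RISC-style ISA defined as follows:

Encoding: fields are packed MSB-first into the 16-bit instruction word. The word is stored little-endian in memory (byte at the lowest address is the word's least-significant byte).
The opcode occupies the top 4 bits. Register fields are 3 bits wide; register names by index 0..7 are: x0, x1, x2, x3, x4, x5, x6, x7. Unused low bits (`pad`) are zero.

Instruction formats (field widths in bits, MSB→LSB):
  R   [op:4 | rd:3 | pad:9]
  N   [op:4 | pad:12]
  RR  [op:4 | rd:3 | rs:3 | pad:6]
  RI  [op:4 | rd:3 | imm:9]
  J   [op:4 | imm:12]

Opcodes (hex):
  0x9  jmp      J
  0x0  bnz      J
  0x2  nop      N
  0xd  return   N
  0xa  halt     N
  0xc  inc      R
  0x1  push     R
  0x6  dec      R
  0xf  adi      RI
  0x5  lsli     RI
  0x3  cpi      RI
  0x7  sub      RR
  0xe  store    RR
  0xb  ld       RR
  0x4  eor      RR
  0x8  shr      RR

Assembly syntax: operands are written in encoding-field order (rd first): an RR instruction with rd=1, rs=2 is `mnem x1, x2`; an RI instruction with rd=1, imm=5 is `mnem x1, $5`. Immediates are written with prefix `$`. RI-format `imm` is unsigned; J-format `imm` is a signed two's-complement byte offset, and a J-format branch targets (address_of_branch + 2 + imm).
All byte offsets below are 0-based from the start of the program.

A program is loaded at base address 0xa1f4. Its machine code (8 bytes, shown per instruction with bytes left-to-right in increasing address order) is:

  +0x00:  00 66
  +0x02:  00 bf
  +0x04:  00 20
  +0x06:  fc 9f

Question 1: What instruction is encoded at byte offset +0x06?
+0x06: fc 9f ⇒ word 0x9ffc (little)
  opcode bits[15:12]=0x9: jmp/J
  [11:0] imm=4092 (s12→-4) = $-4

jmp $-4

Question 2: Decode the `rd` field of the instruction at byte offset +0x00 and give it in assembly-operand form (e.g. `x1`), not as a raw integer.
off 0x00: read 00 66 as little → 0x6600
  op=0x6600>>12=0x6 ⇒ dec (R)
  [11:9] rd=3 = x3

x3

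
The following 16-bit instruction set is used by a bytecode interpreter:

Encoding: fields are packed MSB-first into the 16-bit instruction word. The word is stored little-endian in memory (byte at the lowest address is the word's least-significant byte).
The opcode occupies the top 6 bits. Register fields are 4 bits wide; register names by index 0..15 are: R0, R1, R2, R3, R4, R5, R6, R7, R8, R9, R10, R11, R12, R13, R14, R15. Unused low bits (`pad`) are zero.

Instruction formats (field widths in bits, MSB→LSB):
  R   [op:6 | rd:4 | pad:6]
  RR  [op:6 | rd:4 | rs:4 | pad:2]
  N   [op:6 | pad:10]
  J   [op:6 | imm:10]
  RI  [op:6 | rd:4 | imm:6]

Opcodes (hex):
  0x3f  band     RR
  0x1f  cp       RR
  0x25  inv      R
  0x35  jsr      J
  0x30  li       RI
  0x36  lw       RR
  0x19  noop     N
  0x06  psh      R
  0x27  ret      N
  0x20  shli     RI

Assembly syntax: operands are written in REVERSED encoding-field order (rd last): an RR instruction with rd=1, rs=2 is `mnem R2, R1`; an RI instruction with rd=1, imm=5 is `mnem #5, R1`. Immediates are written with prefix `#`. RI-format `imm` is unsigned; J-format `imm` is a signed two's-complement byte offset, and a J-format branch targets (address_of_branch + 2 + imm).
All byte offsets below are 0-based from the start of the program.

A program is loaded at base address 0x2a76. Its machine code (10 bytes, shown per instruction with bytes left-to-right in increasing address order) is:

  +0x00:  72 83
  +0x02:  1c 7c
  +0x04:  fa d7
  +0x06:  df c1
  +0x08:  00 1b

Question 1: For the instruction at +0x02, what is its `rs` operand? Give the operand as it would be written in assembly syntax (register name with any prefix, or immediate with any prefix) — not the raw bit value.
off 0x02: read 1c 7c as little → 0x7c1c
  top 6b → 0x1f → cp [RR]
  rd: (w>>6)&0xf=0x0 → R0
  rs: (w>>2)&0xf=0x7 → R7

R7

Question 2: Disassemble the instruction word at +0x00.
shli #50, R13

+0x00: 72 83 ⇒ word 0x8372 (little)
  opcode bits[15:10]=0x20: shli/RI
  [9:6] rd=13 = R13
  [5:0] imm=50 = #50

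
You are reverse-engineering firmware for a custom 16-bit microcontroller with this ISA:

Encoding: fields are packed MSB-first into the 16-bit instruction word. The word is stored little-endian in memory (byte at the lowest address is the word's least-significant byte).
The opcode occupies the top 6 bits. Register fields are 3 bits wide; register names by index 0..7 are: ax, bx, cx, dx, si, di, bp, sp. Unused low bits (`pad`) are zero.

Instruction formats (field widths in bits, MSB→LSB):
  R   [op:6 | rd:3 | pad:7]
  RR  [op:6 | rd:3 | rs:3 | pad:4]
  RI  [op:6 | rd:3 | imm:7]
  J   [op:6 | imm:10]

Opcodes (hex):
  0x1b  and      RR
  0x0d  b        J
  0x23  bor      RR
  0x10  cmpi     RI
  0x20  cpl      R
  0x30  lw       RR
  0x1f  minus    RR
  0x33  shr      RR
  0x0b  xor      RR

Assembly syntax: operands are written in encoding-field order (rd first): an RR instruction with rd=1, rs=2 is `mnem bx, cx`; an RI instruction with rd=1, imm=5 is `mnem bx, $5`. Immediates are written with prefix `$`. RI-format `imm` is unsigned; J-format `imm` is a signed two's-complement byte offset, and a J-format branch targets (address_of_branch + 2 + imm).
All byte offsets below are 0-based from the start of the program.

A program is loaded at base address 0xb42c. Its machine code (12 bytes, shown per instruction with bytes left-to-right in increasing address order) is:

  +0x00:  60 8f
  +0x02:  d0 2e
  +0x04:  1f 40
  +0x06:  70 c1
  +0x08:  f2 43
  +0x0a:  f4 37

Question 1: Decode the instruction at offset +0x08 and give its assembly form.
@+08  little-endian(f2 43) = 0x43f2
  top 6b → 0x10 → cmpi [RI]
  rd@[9:7]=0x7 ⇒ sp
  imm@[6:0]=0x72 ⇒ $114

cmpi sp, $114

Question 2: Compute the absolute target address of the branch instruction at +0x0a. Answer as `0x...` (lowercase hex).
0xb42c

@+0a  little-endian(f4 37) = 0x37f4
  opcode bits[15:10]=0xd: b/J
  imm: (w>>0)&0x3ff=0x3f4 (s10→-12) → $-12
  target = base 0xb42c + off 0x0a + 2 + imm -12 = 0xb42c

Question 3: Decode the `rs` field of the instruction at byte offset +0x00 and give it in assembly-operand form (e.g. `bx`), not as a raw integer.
bp

@+00  little-endian(60 8f) = 0x8f60
  top 6b → 0x23 → bor [RR]
  rd@[9:7]=0x6 ⇒ bp
  rs@[6:4]=0x6 ⇒ bp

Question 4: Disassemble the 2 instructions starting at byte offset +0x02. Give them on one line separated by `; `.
@+02  little-endian(d0 2e) = 0x2ed0
  top 6b → 0xb → xor [RR]
  rd@[9:7]=0x5 ⇒ di
  rs@[6:4]=0x5 ⇒ di
@+04  little-endian(1f 40) = 0x401f
  top 6b → 0x10 → cmpi [RI]
  rd@[9:7]=0x0 ⇒ ax
  imm@[6:0]=0x1f ⇒ $31

xor di, di; cmpi ax, $31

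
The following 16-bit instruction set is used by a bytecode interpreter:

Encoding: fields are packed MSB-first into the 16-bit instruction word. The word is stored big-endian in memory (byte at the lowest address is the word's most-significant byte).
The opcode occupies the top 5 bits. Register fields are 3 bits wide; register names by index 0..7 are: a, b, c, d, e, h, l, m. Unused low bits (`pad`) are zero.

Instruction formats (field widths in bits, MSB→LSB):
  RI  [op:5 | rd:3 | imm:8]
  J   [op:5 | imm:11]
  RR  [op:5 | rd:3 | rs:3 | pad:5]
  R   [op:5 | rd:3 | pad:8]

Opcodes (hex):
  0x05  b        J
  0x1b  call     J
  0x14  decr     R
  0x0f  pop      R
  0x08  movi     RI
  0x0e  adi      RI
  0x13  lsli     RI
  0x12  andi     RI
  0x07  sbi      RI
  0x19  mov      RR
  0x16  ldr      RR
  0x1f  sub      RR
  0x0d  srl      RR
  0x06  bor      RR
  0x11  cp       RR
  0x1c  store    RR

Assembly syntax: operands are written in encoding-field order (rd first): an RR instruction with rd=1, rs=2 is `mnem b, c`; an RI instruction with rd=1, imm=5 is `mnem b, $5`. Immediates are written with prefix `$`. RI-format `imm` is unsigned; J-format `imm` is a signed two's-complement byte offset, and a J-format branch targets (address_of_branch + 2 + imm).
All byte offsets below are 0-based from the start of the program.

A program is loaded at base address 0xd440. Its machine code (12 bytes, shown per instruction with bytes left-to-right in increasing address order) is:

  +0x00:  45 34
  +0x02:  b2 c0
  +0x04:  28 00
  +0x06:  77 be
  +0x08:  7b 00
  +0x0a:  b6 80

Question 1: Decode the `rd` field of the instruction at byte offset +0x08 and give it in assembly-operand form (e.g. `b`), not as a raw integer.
d

+0x08: 7b 00 ⇒ word 0x7b00 (big)
  top 5b → 0xf → pop [R]
  [10:8] rd=3 = d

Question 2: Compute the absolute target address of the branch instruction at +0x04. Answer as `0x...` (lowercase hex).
off 0x04: read 28 00 as big → 0x2800
  opcode bits[15:11]=0x5: b/J
  imm@[10:0]=0x0 ⇒ $0
  target = base 0xd440 + off 0x04 + 2 + imm 0 = 0xd446

0xd446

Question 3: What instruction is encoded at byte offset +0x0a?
ldr l, e

+0x0a: b6 80 ⇒ word 0xb680 (big)
  opcode bits[15:11]=0x16: ldr/RR
  rd: (w>>8)&0x7=0x6 → l
  rs: (w>>5)&0x7=0x4 → e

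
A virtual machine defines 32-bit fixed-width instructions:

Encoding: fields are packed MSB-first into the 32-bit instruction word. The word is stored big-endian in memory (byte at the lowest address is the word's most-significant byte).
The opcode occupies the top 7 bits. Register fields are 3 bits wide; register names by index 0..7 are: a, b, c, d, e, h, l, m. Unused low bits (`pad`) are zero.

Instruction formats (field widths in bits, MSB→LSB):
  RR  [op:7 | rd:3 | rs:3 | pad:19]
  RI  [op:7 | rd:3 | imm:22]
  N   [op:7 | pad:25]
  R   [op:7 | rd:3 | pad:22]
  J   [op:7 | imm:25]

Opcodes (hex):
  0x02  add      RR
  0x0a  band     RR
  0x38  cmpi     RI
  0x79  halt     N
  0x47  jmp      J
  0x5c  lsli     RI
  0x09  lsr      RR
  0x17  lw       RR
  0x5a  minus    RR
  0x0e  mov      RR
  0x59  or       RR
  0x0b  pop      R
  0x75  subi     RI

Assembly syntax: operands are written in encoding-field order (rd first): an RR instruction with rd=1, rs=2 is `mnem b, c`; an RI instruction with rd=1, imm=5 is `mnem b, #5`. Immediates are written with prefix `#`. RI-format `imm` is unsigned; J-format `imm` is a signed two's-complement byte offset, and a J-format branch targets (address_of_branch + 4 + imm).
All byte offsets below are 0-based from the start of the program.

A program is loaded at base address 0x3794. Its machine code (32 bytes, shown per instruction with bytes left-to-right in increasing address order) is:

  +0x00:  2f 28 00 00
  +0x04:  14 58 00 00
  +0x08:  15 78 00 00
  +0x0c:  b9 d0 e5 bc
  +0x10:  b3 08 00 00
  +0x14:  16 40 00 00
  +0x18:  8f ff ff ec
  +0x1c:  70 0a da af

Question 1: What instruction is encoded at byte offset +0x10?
or e, b

@+10  big-endian(b3 08 00 00) = 0xb3080000
  opcode bits[31:25]=0x59: or/RR
  rd@[24:22]=0x4 ⇒ e
  rs@[21:19]=0x1 ⇒ b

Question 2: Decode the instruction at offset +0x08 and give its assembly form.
[08] 15 78 00 00 → 0x15780000
  top 7b → 0xa → band [RR]
  [24:22] rd=5 = h
  [21:19] rs=7 = m

band h, m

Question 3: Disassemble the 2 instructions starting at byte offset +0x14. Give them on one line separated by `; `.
pop b; jmp #-20

[14] 16 40 00 00 → 0x16400000
  opcode bits[31:25]=0xb: pop/R
  [24:22] rd=1 = b
[18] 8f ff ff ec → 0x8fffffec
  opcode bits[31:25]=0x47: jmp/J
  [24:0] imm=33554412 (s25→-20) = #-20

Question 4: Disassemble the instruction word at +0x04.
[04] 14 58 00 00 → 0x14580000
  top 7b → 0xa → band [RR]
  [24:22] rd=1 = b
  [21:19] rs=3 = d

band b, d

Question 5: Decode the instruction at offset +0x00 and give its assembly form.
lw e, h

off 0x00: read 2f 28 00 00 as big → 0x2f280000
  op=0x2f280000>>25=0x17 ⇒ lw (RR)
  rd@[24:22]=0x4 ⇒ e
  rs@[21:19]=0x5 ⇒ h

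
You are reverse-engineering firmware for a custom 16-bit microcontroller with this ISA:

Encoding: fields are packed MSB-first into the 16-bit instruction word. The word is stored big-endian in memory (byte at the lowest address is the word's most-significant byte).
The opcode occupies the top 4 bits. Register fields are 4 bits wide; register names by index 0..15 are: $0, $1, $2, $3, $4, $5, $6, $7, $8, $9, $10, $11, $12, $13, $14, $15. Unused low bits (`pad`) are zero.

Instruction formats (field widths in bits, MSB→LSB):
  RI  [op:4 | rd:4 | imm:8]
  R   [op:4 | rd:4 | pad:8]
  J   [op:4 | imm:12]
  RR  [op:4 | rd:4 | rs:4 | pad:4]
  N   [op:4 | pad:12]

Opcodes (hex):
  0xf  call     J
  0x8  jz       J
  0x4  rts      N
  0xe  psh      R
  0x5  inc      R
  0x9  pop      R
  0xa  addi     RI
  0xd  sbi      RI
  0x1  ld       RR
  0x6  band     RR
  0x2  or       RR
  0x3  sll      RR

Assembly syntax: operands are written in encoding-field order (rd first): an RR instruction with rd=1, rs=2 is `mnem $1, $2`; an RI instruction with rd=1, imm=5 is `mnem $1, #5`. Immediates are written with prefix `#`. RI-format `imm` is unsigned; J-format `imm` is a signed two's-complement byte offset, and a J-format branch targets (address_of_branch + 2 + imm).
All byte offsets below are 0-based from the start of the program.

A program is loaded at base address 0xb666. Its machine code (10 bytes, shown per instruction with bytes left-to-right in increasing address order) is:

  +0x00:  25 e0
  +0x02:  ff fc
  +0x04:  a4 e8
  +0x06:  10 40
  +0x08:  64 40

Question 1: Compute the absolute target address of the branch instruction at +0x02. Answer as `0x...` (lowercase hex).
+0x02: ff fc ⇒ word 0xfffc (big)
  op=0xfffc>>12=0xf ⇒ call (J)
  imm@[11:0]=0xffc (s12→-4) ⇒ #-4
  target = base 0xb666 + off 0x02 + 2 + imm -4 = 0xb666

0xb666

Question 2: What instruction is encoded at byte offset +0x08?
+0x08: 64 40 ⇒ word 0x6440 (big)
  top 4b → 0x6 → band [RR]
  rd: (w>>8)&0xf=0x4 → $4
  rs: (w>>4)&0xf=0x4 → $4

band $4, $4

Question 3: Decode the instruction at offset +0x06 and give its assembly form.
@+06  big-endian(10 40) = 0x1040
  opcode bits[15:12]=0x1: ld/RR
  [11:8] rd=0 = $0
  [7:4] rs=4 = $4

ld $0, $4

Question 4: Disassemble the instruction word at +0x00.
or $5, $14

off 0x00: read 25 e0 as big → 0x25e0
  op=0x25e0>>12=0x2 ⇒ or (RR)
  [11:8] rd=5 = $5
  [7:4] rs=14 = $14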